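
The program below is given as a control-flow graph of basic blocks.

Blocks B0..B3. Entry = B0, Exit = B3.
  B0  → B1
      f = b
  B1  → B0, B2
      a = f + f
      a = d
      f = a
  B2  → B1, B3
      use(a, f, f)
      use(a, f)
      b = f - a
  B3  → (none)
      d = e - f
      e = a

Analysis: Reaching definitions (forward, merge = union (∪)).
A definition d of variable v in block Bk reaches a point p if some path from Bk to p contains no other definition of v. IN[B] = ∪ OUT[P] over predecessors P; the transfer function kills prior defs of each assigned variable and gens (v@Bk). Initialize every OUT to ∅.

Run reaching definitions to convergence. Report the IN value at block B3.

Answer: {a@B1, b@B2, f@B1}

Working:
Converged values:
  B0:  IN={a@B1, b@B2, f@B1}  OUT={a@B1, b@B2, f@B0}
  B1:  IN={a@B1, b@B2, f@B0, f@B1}  OUT={a@B1, b@B2, f@B1}
  B2:  IN={a@B1, b@B2, f@B1}  OUT={a@B1, b@B2, f@B1}
  B3:  IN={a@B1, b@B2, f@B1}  OUT={a@B1, b@B2, d@B3, e@B3, f@B1}

Merge at B3: IN[B3] = OUT[B2] = {a@B1, b@B2, f@B1}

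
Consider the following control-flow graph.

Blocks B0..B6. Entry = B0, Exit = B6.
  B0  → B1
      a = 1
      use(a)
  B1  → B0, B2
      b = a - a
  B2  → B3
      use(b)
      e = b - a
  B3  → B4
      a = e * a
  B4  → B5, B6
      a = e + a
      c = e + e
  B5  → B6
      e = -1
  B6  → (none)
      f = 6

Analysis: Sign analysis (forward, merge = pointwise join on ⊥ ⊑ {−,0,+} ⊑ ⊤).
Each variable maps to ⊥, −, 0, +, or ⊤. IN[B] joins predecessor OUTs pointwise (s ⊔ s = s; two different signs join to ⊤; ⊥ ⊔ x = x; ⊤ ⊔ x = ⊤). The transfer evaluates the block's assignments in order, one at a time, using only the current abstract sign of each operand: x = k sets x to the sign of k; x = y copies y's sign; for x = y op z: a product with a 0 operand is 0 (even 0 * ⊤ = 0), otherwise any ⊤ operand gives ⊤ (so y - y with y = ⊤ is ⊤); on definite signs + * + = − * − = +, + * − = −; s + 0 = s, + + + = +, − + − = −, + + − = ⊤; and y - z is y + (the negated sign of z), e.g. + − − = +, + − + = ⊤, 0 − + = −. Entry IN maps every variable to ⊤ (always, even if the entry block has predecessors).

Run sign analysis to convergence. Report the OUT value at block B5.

Converged values:
  B0: | IN=(all ⊤) | OUT={a:+; rest ⊤}
  B1: | IN={a:+; rest ⊤} | OUT={a:+; rest ⊤}
  B2: | IN={a:+; rest ⊤} | OUT={a:+; rest ⊤}
  B3: | IN={a:+; rest ⊤} | OUT=(all ⊤)
  B4: | IN=(all ⊤) | OUT=(all ⊤)
  B5: | IN=(all ⊤) | OUT={e:-; rest ⊤}
  B6: | IN=(all ⊤) | OUT={f:+; rest ⊤}

Merge at B5: IN[B5] = OUT[B4] = {a: ⊤, b: ⊤, c: ⊤, d: ⊤, e: ⊤, f: ⊤}
Applying B5's transfer function to that IN value gives OUT[B5] (row B5 above).

Answer: {a: ⊤, b: ⊤, c: ⊤, d: ⊤, e: -, f: ⊤}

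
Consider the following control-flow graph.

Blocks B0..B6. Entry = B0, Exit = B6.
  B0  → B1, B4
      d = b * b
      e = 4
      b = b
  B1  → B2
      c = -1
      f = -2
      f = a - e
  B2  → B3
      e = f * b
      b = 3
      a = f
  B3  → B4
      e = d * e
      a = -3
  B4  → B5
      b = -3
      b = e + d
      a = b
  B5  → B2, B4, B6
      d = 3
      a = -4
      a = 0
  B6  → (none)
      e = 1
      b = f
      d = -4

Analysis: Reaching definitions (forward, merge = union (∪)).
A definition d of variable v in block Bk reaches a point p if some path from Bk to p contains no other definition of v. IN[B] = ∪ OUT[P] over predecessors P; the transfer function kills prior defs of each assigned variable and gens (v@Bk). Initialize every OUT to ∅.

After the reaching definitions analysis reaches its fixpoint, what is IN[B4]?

Fixpoint table:
  B0:   IN={}   OUT={b@B0, d@B0, e@B0}
  B1:   IN={b@B0, d@B0, e@B0}   OUT={b@B0, c@B1, d@B0, e@B0, f@B1}
  B2:   IN={a@B5, b@B0, b@B4, c@B1, d@B0, d@B5, e@B0, e@B3, f@B1}   OUT={a@B2, b@B2, c@B1, d@B0, d@B5, e@B2, f@B1}
  B3:   IN={a@B2, b@B2, c@B1, d@B0, d@B5, e@B2, f@B1}   OUT={a@B3, b@B2, c@B1, d@B0, d@B5, e@B3, f@B1}
  B4:   IN={a@B3, a@B5, b@B0, b@B2, b@B4, c@B1, d@B0, d@B5, e@B0, e@B3, f@B1}   OUT={a@B4, b@B4, c@B1, d@B0, d@B5, e@B0, e@B3, f@B1}
  B5:   IN={a@B4, b@B4, c@B1, d@B0, d@B5, e@B0, e@B3, f@B1}   OUT={a@B5, b@B4, c@B1, d@B5, e@B0, e@B3, f@B1}
  B6:   IN={a@B5, b@B4, c@B1, d@B5, e@B0, e@B3, f@B1}   OUT={a@B5, b@B6, c@B1, d@B6, e@B6, f@B1}

Merge at B4: IN[B4] = OUT[B0] ⊔ OUT[B3] ⊔ OUT[B5] = {a@B3, a@B5, b@B0, b@B2, b@B4, c@B1, d@B0, d@B5, e@B0, e@B3, f@B1}

Answer: {a@B3, a@B5, b@B0, b@B2, b@B4, c@B1, d@B0, d@B5, e@B0, e@B3, f@B1}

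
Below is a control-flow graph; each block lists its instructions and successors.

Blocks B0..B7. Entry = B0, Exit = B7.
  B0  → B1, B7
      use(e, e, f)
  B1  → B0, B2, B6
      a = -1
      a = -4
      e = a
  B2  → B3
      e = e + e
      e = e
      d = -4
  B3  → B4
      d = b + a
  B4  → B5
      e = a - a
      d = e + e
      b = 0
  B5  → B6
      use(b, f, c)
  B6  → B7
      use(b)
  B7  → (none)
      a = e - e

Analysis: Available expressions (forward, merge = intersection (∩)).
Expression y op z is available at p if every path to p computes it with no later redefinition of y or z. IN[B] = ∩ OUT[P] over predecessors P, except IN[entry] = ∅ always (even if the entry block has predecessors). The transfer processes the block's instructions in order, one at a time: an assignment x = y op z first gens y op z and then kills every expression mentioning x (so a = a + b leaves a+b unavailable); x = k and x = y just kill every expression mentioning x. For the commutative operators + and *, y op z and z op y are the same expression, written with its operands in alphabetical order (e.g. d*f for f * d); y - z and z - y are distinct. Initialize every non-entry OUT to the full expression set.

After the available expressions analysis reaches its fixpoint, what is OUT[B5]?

Converged values:
  B0:  IN={}  OUT={}
  B1:  IN={}  OUT={}
  B2:  IN={}  OUT={}
  B3:  IN={}  OUT={a+b}
  B4:  IN={a+b}  OUT={a-a, e+e}
  B5:  IN={a-a, e+e}  OUT={a-a, e+e}
  B6:  IN={}  OUT={}
  B7:  IN={}  OUT={e-e}

Merge at B5: IN[B5] = OUT[B4] = {a-a, e+e}
Applying B5's transfer function to that IN value gives OUT[B5] (row B5 above).

Answer: {a-a, e+e}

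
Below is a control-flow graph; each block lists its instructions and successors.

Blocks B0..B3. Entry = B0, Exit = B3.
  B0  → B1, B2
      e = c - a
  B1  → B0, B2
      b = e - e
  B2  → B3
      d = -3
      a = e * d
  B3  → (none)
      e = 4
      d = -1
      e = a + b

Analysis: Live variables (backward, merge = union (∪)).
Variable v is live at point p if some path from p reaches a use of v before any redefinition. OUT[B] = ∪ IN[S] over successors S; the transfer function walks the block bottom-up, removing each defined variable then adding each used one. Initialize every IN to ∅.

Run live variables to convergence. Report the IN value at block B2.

Converged values:
  B0:   IN={a, b, c}   OUT={a, b, c, e}
  B1:   IN={a, c, e}   OUT={a, b, c, e}
  B2:   IN={b, e}   OUT={a, b}
  B3:   IN={a, b}   OUT={}

Merge at B2: OUT[B2] = IN[B3] = {a, b}
Applying B2's transfer function to that OUT value gives IN[B2] (row B2 above).

Answer: {b, e}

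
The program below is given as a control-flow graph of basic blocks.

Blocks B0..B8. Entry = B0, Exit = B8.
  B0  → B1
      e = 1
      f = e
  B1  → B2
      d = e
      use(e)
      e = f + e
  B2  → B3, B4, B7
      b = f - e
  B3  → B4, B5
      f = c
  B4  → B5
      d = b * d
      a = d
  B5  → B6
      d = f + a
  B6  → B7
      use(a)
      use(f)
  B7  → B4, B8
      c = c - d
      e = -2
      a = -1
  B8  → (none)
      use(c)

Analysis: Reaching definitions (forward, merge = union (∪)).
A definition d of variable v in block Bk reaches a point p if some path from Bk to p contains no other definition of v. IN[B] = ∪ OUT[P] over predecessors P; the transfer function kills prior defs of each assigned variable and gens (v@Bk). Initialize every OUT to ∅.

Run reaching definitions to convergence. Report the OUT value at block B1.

Answer: {d@B1, e@B1, f@B0}

Trace:
Fixpoint table:
  B0:  IN={}  OUT={e@B0, f@B0}
  B1:  IN={e@B0, f@B0}  OUT={d@B1, e@B1, f@B0}
  B2:  IN={d@B1, e@B1, f@B0}  OUT={b@B2, d@B1, e@B1, f@B0}
  B3:  IN={b@B2, d@B1, e@B1, f@B0}  OUT={b@B2, d@B1, e@B1, f@B3}
  B4:  IN={a@B7, b@B2, c@B7, d@B1, d@B5, e@B1, e@B7, f@B0, f@B3}  OUT={a@B4, b@B2, c@B7, d@B4, e@B1, e@B7, f@B0, f@B3}
  B5:  IN={a@B4, b@B2, c@B7, d@B1, d@B4, e@B1, e@B7, f@B0, f@B3}  OUT={a@B4, b@B2, c@B7, d@B5, e@B1, e@B7, f@B0, f@B3}
  B6:  IN={a@B4, b@B2, c@B7, d@B5, e@B1, e@B7, f@B0, f@B3}  OUT={a@B4, b@B2, c@B7, d@B5, e@B1, e@B7, f@B0, f@B3}
  B7:  IN={a@B4, b@B2, c@B7, d@B1, d@B5, e@B1, e@B7, f@B0, f@B3}  OUT={a@B7, b@B2, c@B7, d@B1, d@B5, e@B7, f@B0, f@B3}
  B8:  IN={a@B7, b@B2, c@B7, d@B1, d@B5, e@B7, f@B0, f@B3}  OUT={a@B7, b@B2, c@B7, d@B1, d@B5, e@B7, f@B0, f@B3}

Merge at B1: IN[B1] = OUT[B0] = {e@B0, f@B0}
Applying B1's transfer function to that IN value gives OUT[B1] (row B1 above).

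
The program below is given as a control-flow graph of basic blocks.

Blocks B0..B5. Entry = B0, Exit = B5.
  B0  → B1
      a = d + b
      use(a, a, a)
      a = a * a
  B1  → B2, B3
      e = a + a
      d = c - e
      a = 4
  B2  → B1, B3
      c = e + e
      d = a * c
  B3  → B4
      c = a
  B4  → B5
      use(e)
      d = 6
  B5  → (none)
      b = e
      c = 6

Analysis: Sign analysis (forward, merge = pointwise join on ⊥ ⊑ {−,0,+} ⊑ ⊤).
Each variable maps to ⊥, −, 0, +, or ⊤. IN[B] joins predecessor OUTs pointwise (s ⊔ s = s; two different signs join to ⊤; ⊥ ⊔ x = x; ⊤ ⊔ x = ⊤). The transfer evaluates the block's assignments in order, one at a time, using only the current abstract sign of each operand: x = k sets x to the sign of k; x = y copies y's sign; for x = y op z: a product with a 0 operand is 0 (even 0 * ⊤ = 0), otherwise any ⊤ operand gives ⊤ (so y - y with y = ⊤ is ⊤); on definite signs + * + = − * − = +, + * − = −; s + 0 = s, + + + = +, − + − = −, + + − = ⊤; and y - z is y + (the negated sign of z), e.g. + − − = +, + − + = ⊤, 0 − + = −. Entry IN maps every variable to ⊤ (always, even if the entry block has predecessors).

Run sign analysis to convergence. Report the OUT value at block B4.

Answer: {a: +, b: ⊤, c: +, d: +, e: ⊤, f: ⊤}

Derivation:
Fixpoint table:
  B0: | IN=(all ⊤) | OUT=(all ⊤)
  B1: | IN=(all ⊤) | OUT={a:+; rest ⊤}
  B2: | IN={a:+; rest ⊤} | OUT={a:+; rest ⊤}
  B3: | IN={a:+; rest ⊤} | OUT={a:+, c:+; rest ⊤}
  B4: | IN={a:+, c:+; rest ⊤} | OUT={a:+, c:+, d:+; rest ⊤}
  B5: | IN={a:+, c:+, d:+; rest ⊤} | OUT={a:+, c:+, d:+; rest ⊤}

Merge at B4: IN[B4] = OUT[B3] = {a: +, b: ⊤, c: +, d: ⊤, e: ⊤, f: ⊤}
Applying B4's transfer function to that IN value gives OUT[B4] (row B4 above).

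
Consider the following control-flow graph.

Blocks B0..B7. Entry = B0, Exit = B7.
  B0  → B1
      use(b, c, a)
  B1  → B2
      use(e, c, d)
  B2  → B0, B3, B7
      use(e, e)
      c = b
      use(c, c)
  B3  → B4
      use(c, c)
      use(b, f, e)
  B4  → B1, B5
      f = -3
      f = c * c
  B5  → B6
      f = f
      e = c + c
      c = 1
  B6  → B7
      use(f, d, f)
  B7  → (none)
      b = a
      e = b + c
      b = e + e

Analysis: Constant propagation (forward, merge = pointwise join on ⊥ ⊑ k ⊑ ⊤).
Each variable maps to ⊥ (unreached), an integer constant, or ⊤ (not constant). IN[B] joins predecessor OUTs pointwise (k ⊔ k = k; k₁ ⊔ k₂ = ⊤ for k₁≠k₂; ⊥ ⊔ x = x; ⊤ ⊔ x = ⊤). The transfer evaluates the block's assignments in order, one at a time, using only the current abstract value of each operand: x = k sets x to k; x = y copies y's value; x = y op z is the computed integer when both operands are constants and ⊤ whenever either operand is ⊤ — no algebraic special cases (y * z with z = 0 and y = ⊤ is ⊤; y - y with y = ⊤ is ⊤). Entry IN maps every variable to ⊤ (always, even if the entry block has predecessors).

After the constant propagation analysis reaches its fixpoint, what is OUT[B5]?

Answer: {a: ⊤, b: ⊤, c: 1, d: ⊤, e: ⊤, f: ⊤}

Derivation:
Fixpoint table:
  B0:  IN=(all ⊤)  OUT=(all ⊤)
  B1:  IN=(all ⊤)  OUT=(all ⊤)
  B2:  IN=(all ⊤)  OUT=(all ⊤)
  B3:  IN=(all ⊤)  OUT=(all ⊤)
  B4:  IN=(all ⊤)  OUT=(all ⊤)
  B5:  IN=(all ⊤)  OUT={c:1; rest ⊤}
  B6:  IN={c:1; rest ⊤}  OUT={c:1; rest ⊤}
  B7:  IN=(all ⊤)  OUT=(all ⊤)

Merge at B5: IN[B5] = OUT[B4] = {a: ⊤, b: ⊤, c: ⊤, d: ⊤, e: ⊤, f: ⊤}
Applying B5's transfer function to that IN value gives OUT[B5] (row B5 above).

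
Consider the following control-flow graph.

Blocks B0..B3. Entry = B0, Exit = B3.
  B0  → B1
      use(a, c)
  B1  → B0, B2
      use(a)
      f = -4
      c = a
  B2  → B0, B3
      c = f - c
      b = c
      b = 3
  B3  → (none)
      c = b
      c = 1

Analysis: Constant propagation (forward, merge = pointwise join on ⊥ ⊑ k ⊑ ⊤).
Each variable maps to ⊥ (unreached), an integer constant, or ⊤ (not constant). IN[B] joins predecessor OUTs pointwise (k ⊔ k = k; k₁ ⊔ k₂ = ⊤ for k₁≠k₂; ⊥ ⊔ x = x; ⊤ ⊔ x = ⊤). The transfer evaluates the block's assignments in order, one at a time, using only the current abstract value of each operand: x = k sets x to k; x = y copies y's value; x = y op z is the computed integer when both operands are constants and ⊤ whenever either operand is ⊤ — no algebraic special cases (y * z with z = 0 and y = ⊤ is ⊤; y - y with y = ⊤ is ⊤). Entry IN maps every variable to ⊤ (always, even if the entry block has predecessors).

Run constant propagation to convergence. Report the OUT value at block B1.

Per-block solution:
  B0:  IN=(all ⊤)  OUT=(all ⊤)
  B1:  IN=(all ⊤)  OUT={f:-4; rest ⊤}
  B2:  IN={f:-4; rest ⊤}  OUT={b:3, f:-4; rest ⊤}
  B3:  IN={b:3, f:-4; rest ⊤}  OUT={b:3, c:1, f:-4; rest ⊤}

Merge at B1: IN[B1] = OUT[B0] = {a: ⊤, b: ⊤, c: ⊤, d: ⊤, e: ⊤, f: ⊤}
Applying B1's transfer function to that IN value gives OUT[B1] (row B1 above).

Answer: {a: ⊤, b: ⊤, c: ⊤, d: ⊤, e: ⊤, f: -4}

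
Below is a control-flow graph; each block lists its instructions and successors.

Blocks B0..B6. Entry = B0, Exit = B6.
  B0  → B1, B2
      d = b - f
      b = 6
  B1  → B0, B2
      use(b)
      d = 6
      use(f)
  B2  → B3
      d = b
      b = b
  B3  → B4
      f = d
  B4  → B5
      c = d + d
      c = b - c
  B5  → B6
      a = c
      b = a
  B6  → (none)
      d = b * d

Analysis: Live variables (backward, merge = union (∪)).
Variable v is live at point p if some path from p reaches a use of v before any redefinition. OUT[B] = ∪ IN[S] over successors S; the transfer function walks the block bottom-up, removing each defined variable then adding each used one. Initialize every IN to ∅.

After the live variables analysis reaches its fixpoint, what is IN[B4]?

Answer: {b, d}

Working:
Fixpoint table:
  B0:   IN={b, f}   OUT={b, f}
  B1:   IN={b, f}   OUT={b, f}
  B2:   IN={b}   OUT={b, d}
  B3:   IN={b, d}   OUT={b, d}
  B4:   IN={b, d}   OUT={c, d}
  B5:   IN={c, d}   OUT={b, d}
  B6:   IN={b, d}   OUT={}

Merge at B4: OUT[B4] = IN[B5] = {c, d}
Applying B4's transfer function to that OUT value gives IN[B4] (row B4 above).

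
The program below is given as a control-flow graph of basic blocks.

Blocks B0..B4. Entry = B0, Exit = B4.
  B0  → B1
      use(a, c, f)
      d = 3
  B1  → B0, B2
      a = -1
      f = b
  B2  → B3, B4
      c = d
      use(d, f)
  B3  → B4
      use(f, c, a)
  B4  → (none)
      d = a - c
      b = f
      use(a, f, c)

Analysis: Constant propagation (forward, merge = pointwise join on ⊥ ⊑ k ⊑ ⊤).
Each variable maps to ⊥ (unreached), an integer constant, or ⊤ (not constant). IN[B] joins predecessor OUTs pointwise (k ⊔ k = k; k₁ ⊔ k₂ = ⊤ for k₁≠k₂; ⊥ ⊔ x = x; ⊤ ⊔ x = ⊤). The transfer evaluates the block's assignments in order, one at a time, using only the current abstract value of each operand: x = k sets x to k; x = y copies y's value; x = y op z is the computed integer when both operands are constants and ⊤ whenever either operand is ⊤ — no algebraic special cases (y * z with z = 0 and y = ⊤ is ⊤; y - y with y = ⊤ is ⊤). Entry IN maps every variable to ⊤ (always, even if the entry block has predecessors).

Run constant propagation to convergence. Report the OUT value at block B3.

Per-block solution:
  B0:   IN=(all ⊤)   OUT={d:3; rest ⊤}
  B1:   IN={d:3; rest ⊤}   OUT={a:-1, d:3; rest ⊤}
  B2:   IN={a:-1, d:3; rest ⊤}   OUT={a:-1, c:3, d:3; rest ⊤}
  B3:   IN={a:-1, c:3, d:3; rest ⊤}   OUT={a:-1, c:3, d:3; rest ⊤}
  B4:   IN={a:-1, c:3, d:3; rest ⊤}   OUT={a:-1, c:3, d:-4; rest ⊤}

Merge at B3: IN[B3] = OUT[B2] = {a: -1, b: ⊤, c: 3, d: 3, e: ⊤, f: ⊤}
Applying B3's transfer function to that IN value gives OUT[B3] (row B3 above).

Answer: {a: -1, b: ⊤, c: 3, d: 3, e: ⊤, f: ⊤}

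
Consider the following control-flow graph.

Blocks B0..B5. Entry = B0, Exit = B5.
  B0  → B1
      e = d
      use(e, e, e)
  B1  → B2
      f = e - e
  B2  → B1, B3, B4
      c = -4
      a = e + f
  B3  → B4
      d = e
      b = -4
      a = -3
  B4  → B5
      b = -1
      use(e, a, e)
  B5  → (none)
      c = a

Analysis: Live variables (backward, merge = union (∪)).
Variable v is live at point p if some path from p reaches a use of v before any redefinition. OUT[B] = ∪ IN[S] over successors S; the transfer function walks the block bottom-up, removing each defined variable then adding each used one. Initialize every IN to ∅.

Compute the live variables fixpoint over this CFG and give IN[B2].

Fixpoint table:
  B0:  IN={d}  OUT={e}
  B1:  IN={e}  OUT={e, f}
  B2:  IN={e, f}  OUT={a, e}
  B3:  IN={e}  OUT={a, e}
  B4:  IN={a, e}  OUT={a}
  B5:  IN={a}  OUT={}

Merge at B2: OUT[B2] = IN[B1] ⊔ IN[B3] ⊔ IN[B4] = {a, e}
Applying B2's transfer function to that OUT value gives IN[B2] (row B2 above).

Answer: {e, f}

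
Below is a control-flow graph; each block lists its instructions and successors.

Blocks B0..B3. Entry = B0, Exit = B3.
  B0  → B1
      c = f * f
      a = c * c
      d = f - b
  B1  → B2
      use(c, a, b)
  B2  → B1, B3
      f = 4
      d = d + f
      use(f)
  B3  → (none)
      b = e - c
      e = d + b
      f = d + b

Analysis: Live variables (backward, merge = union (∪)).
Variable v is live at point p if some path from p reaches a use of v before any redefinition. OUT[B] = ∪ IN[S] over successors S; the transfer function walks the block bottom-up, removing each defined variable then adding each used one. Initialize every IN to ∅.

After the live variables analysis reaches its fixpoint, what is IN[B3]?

Fixpoint table:
  B0:   IN={b, e, f}   OUT={a, b, c, d, e}
  B1:   IN={a, b, c, d, e}   OUT={a, b, c, d, e}
  B2:   IN={a, b, c, d, e}   OUT={a, b, c, d, e}
  B3:   IN={c, d, e}   OUT={}

B3 is the boundary node: OUT[B3] = {}
Applying B3's transfer function to that OUT value gives IN[B3] (row B3 above).

Answer: {c, d, e}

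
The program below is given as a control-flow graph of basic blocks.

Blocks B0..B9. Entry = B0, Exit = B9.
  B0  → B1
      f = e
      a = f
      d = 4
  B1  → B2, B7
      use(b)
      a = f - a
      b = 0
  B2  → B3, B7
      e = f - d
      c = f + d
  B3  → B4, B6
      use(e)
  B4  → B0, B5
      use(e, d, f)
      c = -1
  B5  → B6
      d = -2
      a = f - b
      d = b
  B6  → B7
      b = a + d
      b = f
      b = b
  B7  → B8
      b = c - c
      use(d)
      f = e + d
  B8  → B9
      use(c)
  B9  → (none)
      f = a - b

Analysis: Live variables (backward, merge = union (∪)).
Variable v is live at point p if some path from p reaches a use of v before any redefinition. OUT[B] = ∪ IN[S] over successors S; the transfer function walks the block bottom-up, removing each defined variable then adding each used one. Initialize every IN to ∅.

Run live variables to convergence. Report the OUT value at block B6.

Answer: {a, c, d, e}

Working:
Per-block solution:
  B0: | IN={b, c, e} | OUT={a, b, c, d, e, f}
  B1: | IN={a, b, c, d, e, f} | OUT={a, b, c, d, e, f}
  B2: | IN={a, b, d, f} | OUT={a, b, c, d, e, f}
  B3: | IN={a, b, c, d, e, f} | OUT={a, b, c, d, e, f}
  B4: | IN={b, d, e, f} | OUT={b, c, e, f}
  B5: | IN={b, c, e, f} | OUT={a, c, d, e, f}
  B6: | IN={a, c, d, e, f} | OUT={a, c, d, e}
  B7: | IN={a, c, d, e} | OUT={a, b, c}
  B8: | IN={a, b, c} | OUT={a, b}
  B9: | IN={a, b} | OUT={}

Merge at B6: OUT[B6] = IN[B7] = {a, c, d, e}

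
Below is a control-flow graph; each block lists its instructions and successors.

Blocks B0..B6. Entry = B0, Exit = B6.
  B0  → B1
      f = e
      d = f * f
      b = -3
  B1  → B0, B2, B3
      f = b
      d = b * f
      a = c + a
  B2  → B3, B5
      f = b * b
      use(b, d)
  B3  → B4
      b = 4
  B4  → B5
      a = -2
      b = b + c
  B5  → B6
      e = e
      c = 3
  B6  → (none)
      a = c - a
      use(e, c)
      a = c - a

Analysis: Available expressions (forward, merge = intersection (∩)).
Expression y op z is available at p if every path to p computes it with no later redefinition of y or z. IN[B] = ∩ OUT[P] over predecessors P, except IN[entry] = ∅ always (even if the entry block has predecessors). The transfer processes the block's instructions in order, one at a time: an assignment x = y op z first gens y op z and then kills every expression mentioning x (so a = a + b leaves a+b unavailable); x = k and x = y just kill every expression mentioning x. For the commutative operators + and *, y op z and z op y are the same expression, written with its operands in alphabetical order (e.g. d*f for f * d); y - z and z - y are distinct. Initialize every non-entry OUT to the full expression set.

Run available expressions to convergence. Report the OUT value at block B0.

Per-block solution:
  B0: | IN={} | OUT={f*f}
  B1: | IN={f*f} | OUT={b*f}
  B2: | IN={b*f} | OUT={b*b}
  B3: | IN={} | OUT={}
  B4: | IN={} | OUT={}
  B5: | IN={} | OUT={}
  B6: | IN={} | OUT={}

Merge at B0 (entry node, so the boundary value {} is joined with the incoming edge(s)): IN[B0] = {} ∩ OUT[B1] = {}
Applying B0's transfer function to that IN value gives OUT[B0] (row B0 above).

Answer: {f*f}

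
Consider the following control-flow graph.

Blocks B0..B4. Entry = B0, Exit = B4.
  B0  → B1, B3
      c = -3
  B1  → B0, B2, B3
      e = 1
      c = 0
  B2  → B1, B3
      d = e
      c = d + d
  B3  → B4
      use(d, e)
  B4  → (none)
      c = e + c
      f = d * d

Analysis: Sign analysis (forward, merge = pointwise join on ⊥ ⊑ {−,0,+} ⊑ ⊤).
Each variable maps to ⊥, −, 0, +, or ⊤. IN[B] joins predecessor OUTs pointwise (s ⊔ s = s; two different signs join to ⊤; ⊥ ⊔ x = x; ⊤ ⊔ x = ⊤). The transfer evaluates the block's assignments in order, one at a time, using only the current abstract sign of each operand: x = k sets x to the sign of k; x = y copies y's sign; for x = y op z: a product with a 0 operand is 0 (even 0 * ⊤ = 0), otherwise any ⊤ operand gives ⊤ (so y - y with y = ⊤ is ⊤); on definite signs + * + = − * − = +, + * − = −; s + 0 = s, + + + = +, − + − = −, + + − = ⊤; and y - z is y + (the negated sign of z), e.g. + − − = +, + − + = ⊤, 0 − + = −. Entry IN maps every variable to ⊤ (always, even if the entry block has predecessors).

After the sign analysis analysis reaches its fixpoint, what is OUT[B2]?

Answer: {a: ⊤, b: ⊤, c: +, d: +, e: +, f: ⊤}

Trace:
Per-block solution:
  B0: | IN=(all ⊤) | OUT={c:-; rest ⊤}
  B1: | IN=(all ⊤) | OUT={c:0, e:+; rest ⊤}
  B2: | IN={c:0, e:+; rest ⊤} | OUT={c:+, d:+, e:+; rest ⊤}
  B3: | IN=(all ⊤) | OUT=(all ⊤)
  B4: | IN=(all ⊤) | OUT=(all ⊤)

Merge at B2: IN[B2] = OUT[B1] = {a: ⊤, b: ⊤, c: 0, d: ⊤, e: +, f: ⊤}
Applying B2's transfer function to that IN value gives OUT[B2] (row B2 above).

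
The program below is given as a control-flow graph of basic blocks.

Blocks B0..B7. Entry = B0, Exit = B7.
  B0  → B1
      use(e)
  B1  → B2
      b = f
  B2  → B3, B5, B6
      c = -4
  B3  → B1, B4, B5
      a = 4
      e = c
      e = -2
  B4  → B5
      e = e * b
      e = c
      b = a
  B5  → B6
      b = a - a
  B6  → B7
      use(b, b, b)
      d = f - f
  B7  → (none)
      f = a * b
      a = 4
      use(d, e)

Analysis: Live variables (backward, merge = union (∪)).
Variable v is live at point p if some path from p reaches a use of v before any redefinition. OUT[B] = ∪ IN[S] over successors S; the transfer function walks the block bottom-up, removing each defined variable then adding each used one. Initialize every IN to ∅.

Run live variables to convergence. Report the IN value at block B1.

Answer: {a, e, f}

Derivation:
Fixpoint table:
  B0:  IN={a, e, f}  OUT={a, e, f}
  B1:  IN={a, e, f}  OUT={a, b, e, f}
  B2:  IN={a, b, e, f}  OUT={a, b, c, e, f}
  B3:  IN={b, c, f}  OUT={a, b, c, e, f}
  B4:  IN={a, b, c, e, f}  OUT={a, e, f}
  B5:  IN={a, e, f}  OUT={a, b, e, f}
  B6:  IN={a, b, e, f}  OUT={a, b, d, e}
  B7:  IN={a, b, d, e}  OUT={}

Merge at B1: OUT[B1] = IN[B2] = {a, b, e, f}
Applying B1's transfer function to that OUT value gives IN[B1] (row B1 above).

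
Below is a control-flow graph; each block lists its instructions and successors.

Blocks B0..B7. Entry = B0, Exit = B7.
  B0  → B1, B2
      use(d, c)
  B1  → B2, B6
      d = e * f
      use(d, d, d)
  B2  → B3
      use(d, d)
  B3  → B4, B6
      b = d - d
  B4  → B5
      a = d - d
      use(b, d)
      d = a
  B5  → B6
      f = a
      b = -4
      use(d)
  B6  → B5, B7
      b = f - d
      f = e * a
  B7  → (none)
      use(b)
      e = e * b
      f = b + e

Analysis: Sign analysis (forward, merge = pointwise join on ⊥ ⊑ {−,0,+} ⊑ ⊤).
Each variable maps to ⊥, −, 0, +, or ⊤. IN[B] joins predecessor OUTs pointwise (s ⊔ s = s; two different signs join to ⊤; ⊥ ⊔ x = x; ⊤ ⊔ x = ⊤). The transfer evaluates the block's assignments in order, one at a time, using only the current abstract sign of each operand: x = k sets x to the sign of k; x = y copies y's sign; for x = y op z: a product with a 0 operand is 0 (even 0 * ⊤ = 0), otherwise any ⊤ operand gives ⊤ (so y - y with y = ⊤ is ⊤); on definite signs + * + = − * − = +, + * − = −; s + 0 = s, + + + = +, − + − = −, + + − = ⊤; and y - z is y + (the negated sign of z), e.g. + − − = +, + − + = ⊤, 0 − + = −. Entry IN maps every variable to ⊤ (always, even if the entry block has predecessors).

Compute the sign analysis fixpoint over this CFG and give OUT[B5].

Converged values:
  B0:   IN=(all ⊤)   OUT=(all ⊤)
  B1:   IN=(all ⊤)   OUT=(all ⊤)
  B2:   IN=(all ⊤)   OUT=(all ⊤)
  B3:   IN=(all ⊤)   OUT=(all ⊤)
  B4:   IN=(all ⊤)   OUT=(all ⊤)
  B5:   IN=(all ⊤)   OUT={b:-; rest ⊤}
  B6:   IN=(all ⊤)   OUT=(all ⊤)
  B7:   IN=(all ⊤)   OUT=(all ⊤)

Merge at B5: IN[B5] = OUT[B4] ⊔ OUT[B6] = {a: ⊤, b: ⊤, c: ⊤, d: ⊤, e: ⊤, f: ⊤}
Applying B5's transfer function to that IN value gives OUT[B5] (row B5 above).

Answer: {a: ⊤, b: -, c: ⊤, d: ⊤, e: ⊤, f: ⊤}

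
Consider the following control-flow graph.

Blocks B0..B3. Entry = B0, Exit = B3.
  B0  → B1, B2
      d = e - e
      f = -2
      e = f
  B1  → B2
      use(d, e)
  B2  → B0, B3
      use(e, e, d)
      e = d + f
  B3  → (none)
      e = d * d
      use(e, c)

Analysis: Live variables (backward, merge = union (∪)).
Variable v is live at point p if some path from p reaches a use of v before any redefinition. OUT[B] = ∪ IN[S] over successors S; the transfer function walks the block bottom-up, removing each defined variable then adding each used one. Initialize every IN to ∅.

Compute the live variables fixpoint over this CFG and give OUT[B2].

Per-block solution:
  B0: | IN={c, e} | OUT={c, d, e, f}
  B1: | IN={c, d, e, f} | OUT={c, d, e, f}
  B2: | IN={c, d, e, f} | OUT={c, d, e}
  B3: | IN={c, d} | OUT={}

Merge at B2: OUT[B2] = IN[B0] ⊔ IN[B3] = {c, d, e}

Answer: {c, d, e}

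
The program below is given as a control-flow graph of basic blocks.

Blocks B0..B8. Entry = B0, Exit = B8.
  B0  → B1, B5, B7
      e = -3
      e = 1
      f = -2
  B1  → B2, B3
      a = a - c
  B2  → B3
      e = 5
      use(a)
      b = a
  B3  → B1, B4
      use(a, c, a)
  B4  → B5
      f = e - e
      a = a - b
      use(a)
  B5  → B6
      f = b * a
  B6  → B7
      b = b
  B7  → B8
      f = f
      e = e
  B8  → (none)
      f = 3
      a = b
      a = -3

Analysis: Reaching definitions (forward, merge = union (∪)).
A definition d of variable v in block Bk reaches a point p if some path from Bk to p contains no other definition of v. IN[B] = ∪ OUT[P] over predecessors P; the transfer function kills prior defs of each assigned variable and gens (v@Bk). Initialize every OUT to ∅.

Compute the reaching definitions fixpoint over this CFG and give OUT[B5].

Per-block solution:
  B0:   IN={}   OUT={e@B0, f@B0}
  B1:   IN={a@B1, b@B2, e@B0, e@B2, f@B0}   OUT={a@B1, b@B2, e@B0, e@B2, f@B0}
  B2:   IN={a@B1, b@B2, e@B0, e@B2, f@B0}   OUT={a@B1, b@B2, e@B2, f@B0}
  B3:   IN={a@B1, b@B2, e@B0, e@B2, f@B0}   OUT={a@B1, b@B2, e@B0, e@B2, f@B0}
  B4:   IN={a@B1, b@B2, e@B0, e@B2, f@B0}   OUT={a@B4, b@B2, e@B0, e@B2, f@B4}
  B5:   IN={a@B4, b@B2, e@B0, e@B2, f@B0, f@B4}   OUT={a@B4, b@B2, e@B0, e@B2, f@B5}
  B6:   IN={a@B4, b@B2, e@B0, e@B2, f@B5}   OUT={a@B4, b@B6, e@B0, e@B2, f@B5}
  B7:   IN={a@B4, b@B6, e@B0, e@B2, f@B0, f@B5}   OUT={a@B4, b@B6, e@B7, f@B7}
  B8:   IN={a@B4, b@B6, e@B7, f@B7}   OUT={a@B8, b@B6, e@B7, f@B8}

Merge at B5: IN[B5] = OUT[B0] ⊔ OUT[B4] = {a@B4, b@B2, e@B0, e@B2, f@B0, f@B4}
Applying B5's transfer function to that IN value gives OUT[B5] (row B5 above).

Answer: {a@B4, b@B2, e@B0, e@B2, f@B5}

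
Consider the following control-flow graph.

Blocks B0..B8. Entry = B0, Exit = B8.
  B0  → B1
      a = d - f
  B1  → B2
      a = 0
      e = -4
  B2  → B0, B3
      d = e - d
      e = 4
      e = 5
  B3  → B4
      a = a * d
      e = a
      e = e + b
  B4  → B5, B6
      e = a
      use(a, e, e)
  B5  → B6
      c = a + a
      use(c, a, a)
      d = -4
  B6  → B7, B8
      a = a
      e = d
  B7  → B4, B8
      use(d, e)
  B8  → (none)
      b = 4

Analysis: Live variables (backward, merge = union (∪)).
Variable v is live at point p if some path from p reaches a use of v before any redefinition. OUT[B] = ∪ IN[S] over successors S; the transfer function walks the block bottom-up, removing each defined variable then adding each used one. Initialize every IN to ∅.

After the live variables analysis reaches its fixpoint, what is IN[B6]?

Fixpoint table:
  B0:  IN={b, d, f}  OUT={b, d, f}
  B1:  IN={b, d, f}  OUT={a, b, d, e, f}
  B2:  IN={a, b, d, e, f}  OUT={a, b, d, f}
  B3:  IN={a, b, d}  OUT={a, d}
  B4:  IN={a, d}  OUT={a, d}
  B5:  IN={a}  OUT={a, d}
  B6:  IN={a, d}  OUT={a, d, e}
  B7:  IN={a, d, e}  OUT={a, d}
  B8:  IN={}  OUT={}

Merge at B6: OUT[B6] = IN[B7] ⊔ IN[B8] = {a, d, e}
Applying B6's transfer function to that OUT value gives IN[B6] (row B6 above).

Answer: {a, d}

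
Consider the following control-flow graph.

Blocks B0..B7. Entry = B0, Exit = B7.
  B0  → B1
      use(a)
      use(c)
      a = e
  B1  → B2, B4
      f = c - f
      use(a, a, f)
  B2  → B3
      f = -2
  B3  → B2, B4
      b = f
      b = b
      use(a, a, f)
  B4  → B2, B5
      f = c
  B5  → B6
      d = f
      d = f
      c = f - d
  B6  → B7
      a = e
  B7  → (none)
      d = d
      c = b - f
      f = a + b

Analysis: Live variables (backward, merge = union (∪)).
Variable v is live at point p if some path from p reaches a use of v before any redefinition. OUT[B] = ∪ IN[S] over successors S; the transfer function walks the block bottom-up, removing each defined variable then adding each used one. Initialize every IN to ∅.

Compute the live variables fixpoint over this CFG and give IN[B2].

Answer: {a, c, e}

Trace:
Converged values:
  B0: | IN={a, b, c, e, f} | OUT={a, b, c, e, f}
  B1: | IN={a, b, c, e, f} | OUT={a, b, c, e}
  B2: | IN={a, c, e} | OUT={a, c, e, f}
  B3: | IN={a, c, e, f} | OUT={a, b, c, e}
  B4: | IN={a, b, c, e} | OUT={a, b, c, e, f}
  B5: | IN={b, e, f} | OUT={b, d, e, f}
  B6: | IN={b, d, e, f} | OUT={a, b, d, f}
  B7: | IN={a, b, d, f} | OUT={}

Merge at B2: OUT[B2] = IN[B3] = {a, c, e, f}
Applying B2's transfer function to that OUT value gives IN[B2] (row B2 above).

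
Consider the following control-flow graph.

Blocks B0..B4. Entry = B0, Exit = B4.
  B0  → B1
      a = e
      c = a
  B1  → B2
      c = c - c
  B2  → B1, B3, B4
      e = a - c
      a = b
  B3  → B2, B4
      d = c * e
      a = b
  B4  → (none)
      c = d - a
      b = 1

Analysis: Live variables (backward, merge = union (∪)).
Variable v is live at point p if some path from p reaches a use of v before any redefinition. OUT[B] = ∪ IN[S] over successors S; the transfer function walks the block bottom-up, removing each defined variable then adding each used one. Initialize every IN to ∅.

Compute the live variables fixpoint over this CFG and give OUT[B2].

Per-block solution:
  B0:  IN={b, d, e}  OUT={a, b, c, d}
  B1:  IN={a, b, c, d}  OUT={a, b, c, d}
  B2:  IN={a, b, c, d}  OUT={a, b, c, d, e}
  B3:  IN={b, c, e}  OUT={a, b, c, d}
  B4:  IN={a, d}  OUT={}

Merge at B2: OUT[B2] = IN[B1] ⊔ IN[B3] ⊔ IN[B4] = {a, b, c, d, e}

Answer: {a, b, c, d, e}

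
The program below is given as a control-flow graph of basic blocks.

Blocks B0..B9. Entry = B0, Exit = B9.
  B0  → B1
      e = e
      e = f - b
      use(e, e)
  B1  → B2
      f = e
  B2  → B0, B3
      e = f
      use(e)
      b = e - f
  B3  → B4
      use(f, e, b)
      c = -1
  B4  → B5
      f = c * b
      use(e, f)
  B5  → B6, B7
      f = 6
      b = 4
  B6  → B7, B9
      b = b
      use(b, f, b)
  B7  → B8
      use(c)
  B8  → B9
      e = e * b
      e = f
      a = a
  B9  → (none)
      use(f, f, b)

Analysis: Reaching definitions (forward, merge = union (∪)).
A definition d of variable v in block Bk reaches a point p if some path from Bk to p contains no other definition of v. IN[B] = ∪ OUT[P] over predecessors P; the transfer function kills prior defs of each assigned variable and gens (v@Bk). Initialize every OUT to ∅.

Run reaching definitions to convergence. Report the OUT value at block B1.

Answer: {b@B2, e@B0, f@B1}

Working:
Fixpoint table:
  B0: | IN={b@B2, e@B2, f@B1} | OUT={b@B2, e@B0, f@B1}
  B1: | IN={b@B2, e@B0, f@B1} | OUT={b@B2, e@B0, f@B1}
  B2: | IN={b@B2, e@B0, f@B1} | OUT={b@B2, e@B2, f@B1}
  B3: | IN={b@B2, e@B2, f@B1} | OUT={b@B2, c@B3, e@B2, f@B1}
  B4: | IN={b@B2, c@B3, e@B2, f@B1} | OUT={b@B2, c@B3, e@B2, f@B4}
  B5: | IN={b@B2, c@B3, e@B2, f@B4} | OUT={b@B5, c@B3, e@B2, f@B5}
  B6: | IN={b@B5, c@B3, e@B2, f@B5} | OUT={b@B6, c@B3, e@B2, f@B5}
  B7: | IN={b@B5, b@B6, c@B3, e@B2, f@B5} | OUT={b@B5, b@B6, c@B3, e@B2, f@B5}
  B8: | IN={b@B5, b@B6, c@B3, e@B2, f@B5} | OUT={a@B8, b@B5, b@B6, c@B3, e@B8, f@B5}
  B9: | IN={a@B8, b@B5, b@B6, c@B3, e@B2, e@B8, f@B5} | OUT={a@B8, b@B5, b@B6, c@B3, e@B2, e@B8, f@B5}

Merge at B1: IN[B1] = OUT[B0] = {b@B2, e@B0, f@B1}
Applying B1's transfer function to that IN value gives OUT[B1] (row B1 above).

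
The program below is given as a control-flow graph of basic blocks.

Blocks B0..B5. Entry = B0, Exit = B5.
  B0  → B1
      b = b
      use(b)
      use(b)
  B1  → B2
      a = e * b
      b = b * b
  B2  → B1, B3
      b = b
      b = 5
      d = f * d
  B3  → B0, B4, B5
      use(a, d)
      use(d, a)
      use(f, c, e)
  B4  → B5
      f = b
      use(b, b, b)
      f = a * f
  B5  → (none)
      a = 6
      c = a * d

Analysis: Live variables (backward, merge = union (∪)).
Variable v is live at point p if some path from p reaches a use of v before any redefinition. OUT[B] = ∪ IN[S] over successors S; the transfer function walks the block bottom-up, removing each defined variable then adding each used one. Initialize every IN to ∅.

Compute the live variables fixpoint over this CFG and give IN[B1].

Per-block solution:
  B0:  IN={b, c, d, e, f}  OUT={b, c, d, e, f}
  B1:  IN={b, c, d, e, f}  OUT={a, b, c, d, e, f}
  B2:  IN={a, b, c, d, e, f}  OUT={a, b, c, d, e, f}
  B3:  IN={a, b, c, d, e, f}  OUT={a, b, c, d, e, f}
  B4:  IN={a, b, d}  OUT={d}
  B5:  IN={d}  OUT={}

Merge at B1: OUT[B1] = IN[B2] = {a, b, c, d, e, f}
Applying B1's transfer function to that OUT value gives IN[B1] (row B1 above).

Answer: {b, c, d, e, f}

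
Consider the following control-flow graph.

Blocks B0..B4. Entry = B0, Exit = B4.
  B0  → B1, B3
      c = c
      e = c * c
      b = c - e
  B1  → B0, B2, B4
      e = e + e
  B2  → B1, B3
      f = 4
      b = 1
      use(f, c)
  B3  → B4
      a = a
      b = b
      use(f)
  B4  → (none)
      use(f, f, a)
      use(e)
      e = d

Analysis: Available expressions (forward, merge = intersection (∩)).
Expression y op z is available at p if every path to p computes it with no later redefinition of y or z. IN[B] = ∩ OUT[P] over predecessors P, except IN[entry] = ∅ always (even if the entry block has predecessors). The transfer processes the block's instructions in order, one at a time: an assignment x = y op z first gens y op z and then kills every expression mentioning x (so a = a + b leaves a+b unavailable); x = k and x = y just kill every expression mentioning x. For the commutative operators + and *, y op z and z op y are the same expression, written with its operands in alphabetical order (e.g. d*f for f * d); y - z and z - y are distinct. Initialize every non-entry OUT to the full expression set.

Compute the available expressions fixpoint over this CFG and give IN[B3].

Answer: {c*c}

Working:
Fixpoint table:
  B0:   IN={}   OUT={c*c, c-e}
  B1:   IN={c*c}   OUT={c*c}
  B2:   IN={c*c}   OUT={c*c}
  B3:   IN={c*c}   OUT={c*c}
  B4:   IN={c*c}   OUT={c*c}

Merge at B3: IN[B3] = OUT[B0] ∩ OUT[B2] = {c*c}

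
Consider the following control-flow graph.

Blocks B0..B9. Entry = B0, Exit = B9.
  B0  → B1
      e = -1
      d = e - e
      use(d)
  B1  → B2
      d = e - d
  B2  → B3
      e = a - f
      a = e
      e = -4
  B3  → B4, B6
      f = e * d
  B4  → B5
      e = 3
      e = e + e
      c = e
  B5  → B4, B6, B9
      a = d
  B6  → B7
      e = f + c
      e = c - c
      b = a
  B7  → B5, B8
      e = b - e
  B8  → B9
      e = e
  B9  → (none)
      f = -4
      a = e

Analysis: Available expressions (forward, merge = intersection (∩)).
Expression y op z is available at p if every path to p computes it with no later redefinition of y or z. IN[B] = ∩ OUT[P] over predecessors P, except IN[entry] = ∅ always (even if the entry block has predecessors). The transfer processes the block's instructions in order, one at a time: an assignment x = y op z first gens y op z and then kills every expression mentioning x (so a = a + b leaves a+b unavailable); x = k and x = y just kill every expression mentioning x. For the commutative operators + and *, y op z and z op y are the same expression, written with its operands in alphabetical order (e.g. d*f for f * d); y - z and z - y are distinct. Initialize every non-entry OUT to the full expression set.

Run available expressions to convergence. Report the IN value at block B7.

Converged values:
  B0:  IN={}  OUT={e-e}
  B1:  IN={e-e}  OUT={e-e}
  B2:  IN={e-e}  OUT={}
  B3:  IN={}  OUT={d*e}
  B4:  IN={}  OUT={}
  B5:  IN={}  OUT={}
  B6:  IN={}  OUT={c+f, c-c}
  B7:  IN={c+f, c-c}  OUT={c+f, c-c}
  B8:  IN={c+f, c-c}  OUT={c+f, c-c}
  B9:  IN={}  OUT={}

Merge at B7: IN[B7] = OUT[B6] = {c+f, c-c}

Answer: {c+f, c-c}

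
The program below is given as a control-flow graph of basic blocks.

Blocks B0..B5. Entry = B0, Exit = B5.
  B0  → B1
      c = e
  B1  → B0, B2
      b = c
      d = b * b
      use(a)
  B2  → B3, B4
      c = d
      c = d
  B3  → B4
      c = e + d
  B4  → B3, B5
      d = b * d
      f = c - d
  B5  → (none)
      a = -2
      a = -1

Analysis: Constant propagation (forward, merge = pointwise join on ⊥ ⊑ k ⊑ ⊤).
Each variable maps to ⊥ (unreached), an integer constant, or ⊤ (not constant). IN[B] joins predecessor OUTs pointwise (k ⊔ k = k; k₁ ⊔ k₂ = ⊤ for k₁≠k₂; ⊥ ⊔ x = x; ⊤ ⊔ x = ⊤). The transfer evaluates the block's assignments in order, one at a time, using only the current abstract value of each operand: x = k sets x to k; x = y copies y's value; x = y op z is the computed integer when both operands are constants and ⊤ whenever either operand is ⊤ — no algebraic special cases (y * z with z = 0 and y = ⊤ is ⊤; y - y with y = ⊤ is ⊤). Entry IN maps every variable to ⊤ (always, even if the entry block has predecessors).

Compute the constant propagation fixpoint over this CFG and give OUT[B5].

Answer: {a: -1, b: ⊤, c: ⊤, d: ⊤, e: ⊤, f: ⊤}

Working:
Converged values:
  B0: | IN=(all ⊤) | OUT=(all ⊤)
  B1: | IN=(all ⊤) | OUT=(all ⊤)
  B2: | IN=(all ⊤) | OUT=(all ⊤)
  B3: | IN=(all ⊤) | OUT=(all ⊤)
  B4: | IN=(all ⊤) | OUT=(all ⊤)
  B5: | IN=(all ⊤) | OUT={a:-1; rest ⊤}

Merge at B5: IN[B5] = OUT[B4] = {a: ⊤, b: ⊤, c: ⊤, d: ⊤, e: ⊤, f: ⊤}
Applying B5's transfer function to that IN value gives OUT[B5] (row B5 above).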